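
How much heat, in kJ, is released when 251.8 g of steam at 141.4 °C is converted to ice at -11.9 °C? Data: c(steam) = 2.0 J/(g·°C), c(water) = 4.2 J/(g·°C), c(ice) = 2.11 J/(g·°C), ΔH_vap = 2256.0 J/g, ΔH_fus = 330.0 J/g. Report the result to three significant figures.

q = 784 kJ

q1 (cool steam 141.4→100 °C): 251.8 × 2.0 × 41.4 = 20849 J
q2 (condense at 100 °C): 251.8 × 2256.0 = 568061 J
q3 (cool water 100→0 °C): 251.8 × 4.2 × 100.0 = 105756 J
q4 (freeze at 0 °C): 251.8 × 330.0 = 83094 J
q5 (cool ice 0→-11.9 °C): 251.8 × 2.11 × 11.9 = 6322 J
Total: 20849 + 568061 + 105756 + 83094 + 6322 = 784082 J = 784 kJ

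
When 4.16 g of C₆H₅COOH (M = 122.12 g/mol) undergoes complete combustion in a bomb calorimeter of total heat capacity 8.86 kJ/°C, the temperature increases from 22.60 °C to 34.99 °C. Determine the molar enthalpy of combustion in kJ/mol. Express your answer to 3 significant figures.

ΔT = 34.99 − 22.60 = 12.39 °C
q_cal = C_cal × ΔT = 8.86 × 12.39 = 109.7754 kJ
n = 4.16 / 122.12 = 0.03406 mol
q_rxn = −q_cal = -109.7754 kJ
ΔH = -109.7754 / 0.03406 = -3223 kJ/mol

ΔH = -3220 kJ/mol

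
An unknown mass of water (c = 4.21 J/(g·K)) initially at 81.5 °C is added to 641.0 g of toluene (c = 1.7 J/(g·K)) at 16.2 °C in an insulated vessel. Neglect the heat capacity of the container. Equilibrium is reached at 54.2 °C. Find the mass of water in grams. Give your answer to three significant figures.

q_gained = (641.0 × 1.7) × (54.2 − 16.2) = 41410 J
q_lost = m × 4.21 × (81.5 − 54.2) = 114.933 m
m = 41410 / 114.933 = 360 g

m = 360 g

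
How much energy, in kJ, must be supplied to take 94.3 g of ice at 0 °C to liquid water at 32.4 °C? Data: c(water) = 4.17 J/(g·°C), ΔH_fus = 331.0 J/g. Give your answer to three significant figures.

q = 44.0 kJ

q1 (melt at 0 °C): 94.3 × 331.0 = 31213 J
q2 (heat water 0.0→32.4 °C): 94.3 × 4.17 × 32.4 = 12741 J
Total: 31213 + 12741 = 43954 J = 44.0 kJ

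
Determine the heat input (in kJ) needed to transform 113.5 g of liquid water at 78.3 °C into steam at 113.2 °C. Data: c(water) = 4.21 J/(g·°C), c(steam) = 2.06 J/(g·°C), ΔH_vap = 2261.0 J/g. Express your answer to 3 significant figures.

q = 270 kJ

q1 (heat water 78.3→100.0 °C): 113.5 × 4.21 × 21.7 = 10369 J
q2 (vaporize at 100 °C): 113.5 × 2261.0 = 256624 J
q3 (heat steam 100.0→113.2 °C): 113.5 × 2.06 × 13.2 = 3086 J
Total: 10369 + 256624 + 3086 = 270079 J = 270 kJ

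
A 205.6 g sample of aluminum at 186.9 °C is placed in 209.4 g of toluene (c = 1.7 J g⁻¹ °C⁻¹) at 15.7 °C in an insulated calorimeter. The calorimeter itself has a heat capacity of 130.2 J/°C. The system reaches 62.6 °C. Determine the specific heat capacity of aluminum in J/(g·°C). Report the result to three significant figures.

c = 0.892 J/(g·°C)

q_gained = (209.4 × 1.7 + 130.2) × (62.6 − 15.7) = 22800 J
q_lost = 205.6 × c × (186.9 − 62.6) = 25556.08 c
Set equal: c = 22800 / 25556.08 = 0.892 J/(g·°C)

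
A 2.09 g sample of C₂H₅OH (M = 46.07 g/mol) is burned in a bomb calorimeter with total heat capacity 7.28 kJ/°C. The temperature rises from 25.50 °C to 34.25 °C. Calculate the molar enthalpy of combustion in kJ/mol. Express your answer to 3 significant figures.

ΔT = 34.25 − 25.50 = 8.75 °C
q_cal = C_cal × ΔT = 7.28 × 8.75 = 63.7 kJ
n = 2.09 / 46.07 = 0.04537 mol
q_rxn = −q_cal = -63.7 kJ
ΔH = -63.7 / 0.04537 = -1404 kJ/mol

ΔH = -1400 kJ/mol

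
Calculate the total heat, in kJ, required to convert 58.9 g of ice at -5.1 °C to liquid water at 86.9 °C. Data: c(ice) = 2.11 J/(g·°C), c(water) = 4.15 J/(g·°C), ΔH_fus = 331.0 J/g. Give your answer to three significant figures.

q1 (heat ice -5.1→0.0 °C): 58.9 × 2.11 × 5.1 = 634 J
q2 (melt at 0 °C): 58.9 × 331.0 = 19496 J
q3 (heat water 0.0→86.9 °C): 58.9 × 4.15 × 86.9 = 21241 J
Total: 634 + 19496 + 21241 = 41371 J = 41.4 kJ

q = 41.4 kJ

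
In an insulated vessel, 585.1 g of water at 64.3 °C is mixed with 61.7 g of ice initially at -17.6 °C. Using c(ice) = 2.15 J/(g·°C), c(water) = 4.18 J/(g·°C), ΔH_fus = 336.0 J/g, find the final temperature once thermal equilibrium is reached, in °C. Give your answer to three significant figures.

T_f = 49.6 °C

Heat to bring ice to 0 °C and melt it: q₁ = 61.7×2.15×17.6 + 61.7×336.0 = 23066 J
Heat the water can supply cooling to 0 °C: 585.1×4.18×64.3 = 157260 J > q₁, so all ice melts.
Energy balance: 585.1×4.18×(64.3 − T) = 23066 + 61.7×4.18×(T − 0)
2445.718(64.3 − T) = 23066 + 257.906 T
157260 − 23066 = 2703.624 T
T = 134194 / 2703.624 = 49.63 °C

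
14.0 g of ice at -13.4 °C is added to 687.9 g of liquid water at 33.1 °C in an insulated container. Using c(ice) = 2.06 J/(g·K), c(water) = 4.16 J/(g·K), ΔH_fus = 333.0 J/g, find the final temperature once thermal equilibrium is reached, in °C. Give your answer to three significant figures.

Heat to bring ice to 0 °C and melt it: q₁ = 14.0×2.06×13.4 + 14.0×333.0 = 5048.5 J
Heat the water can supply cooling to 0 °C: 687.9×4.16×33.1 = 94721.1 J > q₁, so all ice melts.
Energy balance: 687.9×4.16×(33.1 − T) = 5048.5 + 14.0×4.16×(T − 0)
2861.664(33.1 − T) = 5048.5 + 58.24 T
94721.1 − 5048.5 = 2919.904 T
T = 89672.6 / 2919.904 = 30.71 °C

T_f = 30.7 °C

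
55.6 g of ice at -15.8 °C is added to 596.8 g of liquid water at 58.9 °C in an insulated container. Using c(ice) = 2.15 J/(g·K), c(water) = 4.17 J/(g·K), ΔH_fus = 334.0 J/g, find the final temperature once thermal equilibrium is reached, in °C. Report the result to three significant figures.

T_f = 46.4 °C

Heat to bring ice to 0 °C and melt it: q₁ = 55.6×2.15×15.8 + 55.6×334.0 = 20459 J
Heat the water can supply cooling to 0 °C: 596.8×4.17×58.9 = 146582 J > q₁, so all ice melts.
Energy balance: 596.8×4.17×(58.9 − T) = 20459 + 55.6×4.17×(T − 0)
2488.656(58.9 − T) = 20459 + 231.852 T
146582 − 20459 = 2720.508 T
T = 126123 / 2720.508 = 46.36 °C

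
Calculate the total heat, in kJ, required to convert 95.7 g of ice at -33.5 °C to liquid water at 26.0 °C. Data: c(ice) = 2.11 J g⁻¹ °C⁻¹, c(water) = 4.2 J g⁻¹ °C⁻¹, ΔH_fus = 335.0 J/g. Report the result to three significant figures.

q = 49.3 kJ

q1 (heat ice -33.5→0.0 °C): 95.7 × 2.11 × 33.5 = 6765 J
q2 (melt at 0 °C): 95.7 × 335.0 = 32060 J
q3 (heat water 0.0→26.0 °C): 95.7 × 4.2 × 26.0 = 10450 J
Total: 6765 + 32060 + 10450 = 49275 J = 49.3 kJ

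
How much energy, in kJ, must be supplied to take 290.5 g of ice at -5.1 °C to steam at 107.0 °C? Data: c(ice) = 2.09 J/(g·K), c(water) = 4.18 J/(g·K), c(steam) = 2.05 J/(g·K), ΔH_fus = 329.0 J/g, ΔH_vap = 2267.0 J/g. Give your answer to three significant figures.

q1 (heat ice -5.1→0.0 °C): 290.5 × 2.09 × 5.1 = 3096 J
q2 (melt at 0 °C): 290.5 × 329.0 = 95575 J
q3 (heat water 0.0→100.0 °C): 290.5 × 4.18 × 100.0 = 121429 J
q4 (vaporize at 100 °C): 290.5 × 2267.0 = 658564 J
q5 (heat steam 100.0→107.0 °C): 290.5 × 2.05 × 7.0 = 4169 J
Total: 3096 + 95575 + 121429 + 658564 + 4169 = 882833 J = 883 kJ

q = 883 kJ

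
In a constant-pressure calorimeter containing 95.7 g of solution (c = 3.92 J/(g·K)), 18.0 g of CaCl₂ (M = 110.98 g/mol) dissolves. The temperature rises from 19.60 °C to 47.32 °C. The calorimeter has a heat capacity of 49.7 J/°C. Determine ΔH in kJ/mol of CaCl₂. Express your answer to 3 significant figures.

|ΔT| = |47.32 − 19.60| = 27.72 °C
|q_surr| = (95.7 × 3.92 + 49.7) × 27.72 = 424.844 × 27.72 = 11780 J
n(CaCl₂) = 18.0 / 110.98 = 0.1622 mol
Temperature rose, so q_rxn = −|q_surr| = -11.78 kJ
ΔH = q_rxn / n = -72.63 kJ/mol

ΔH = -72.6 kJ/mol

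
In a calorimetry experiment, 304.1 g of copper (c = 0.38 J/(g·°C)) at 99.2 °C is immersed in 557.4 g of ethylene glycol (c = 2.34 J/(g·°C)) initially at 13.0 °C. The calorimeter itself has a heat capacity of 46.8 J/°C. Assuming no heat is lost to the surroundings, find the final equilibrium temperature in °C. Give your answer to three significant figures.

T_f = 19.8 °C

Heat lost by copper = heat gained by ethylene glycol + calorimeter.
(304.1)(0.38)(99.2 − T) = [(557.4)(2.34) + 46.8](T − 13.0)
115.558 (99.2 − T) = 1351.116 (T − 13.0)
11463 − 115.558 T = 1351.116 T − 17565
29028 = 1466.674 T
T = 19.79 °C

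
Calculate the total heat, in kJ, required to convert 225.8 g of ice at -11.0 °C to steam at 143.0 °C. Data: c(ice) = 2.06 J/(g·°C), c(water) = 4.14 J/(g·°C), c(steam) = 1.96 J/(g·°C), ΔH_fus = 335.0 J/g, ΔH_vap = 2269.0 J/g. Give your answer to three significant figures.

q1 (heat ice -11.0→0.0 °C): 225.8 × 2.06 × 11.0 = 5117 J
q2 (melt at 0 °C): 225.8 × 335.0 = 75643 J
q3 (heat water 0.0→100.0 °C): 225.8 × 4.14 × 100.0 = 93481 J
q4 (vaporize at 100 °C): 225.8 × 2269.0 = 512340 J
q5 (heat steam 100.0→143.0 °C): 225.8 × 1.96 × 43.0 = 19030 J
Total: 5117 + 75643 + 93481 + 512340 + 19030 = 705611 J = 706 kJ

q = 706 kJ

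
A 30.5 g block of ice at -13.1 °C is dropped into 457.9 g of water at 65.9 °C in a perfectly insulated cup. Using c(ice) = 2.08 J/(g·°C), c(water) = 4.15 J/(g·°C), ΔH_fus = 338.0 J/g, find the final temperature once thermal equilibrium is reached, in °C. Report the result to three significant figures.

T_f = 56.3 °C

Heat to bring ice to 0 °C and melt it: q₁ = 30.5×2.08×13.1 + 30.5×338.0 = 11140 J
Heat the water can supply cooling to 0 °C: 457.9×4.15×65.9 = 125229 J > q₁, so all ice melts.
Energy balance: 457.9×4.15×(65.9 − T) = 11140 + 30.5×4.15×(T − 0)
1900.285(65.9 − T) = 11140 + 126.575 T
125229 − 11140 = 2026.860 T
T = 114089 / 2026.860 = 56.29 °C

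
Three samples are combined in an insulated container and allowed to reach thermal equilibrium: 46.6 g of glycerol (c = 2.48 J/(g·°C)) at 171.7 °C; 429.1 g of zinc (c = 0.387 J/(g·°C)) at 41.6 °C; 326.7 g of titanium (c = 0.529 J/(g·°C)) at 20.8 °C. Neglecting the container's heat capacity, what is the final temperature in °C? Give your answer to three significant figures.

Σ mᵢcᵢ(T − Tᵢ) = 0  ⇒  T = Σ mᵢcᵢTᵢ / Σ mᵢcᵢ
Σ mᵢcᵢ = 46.6×2.48 + 429.1×0.387 + 326.7×0.529 = 454.4540
Σ mᵢcᵢTᵢ = 115.568×171.7 + 166.0617×41.6 + 172.8243×20.8 = 30346
T = 30346 / 454.4540 = 66.77 °C

T_f = 66.8 °C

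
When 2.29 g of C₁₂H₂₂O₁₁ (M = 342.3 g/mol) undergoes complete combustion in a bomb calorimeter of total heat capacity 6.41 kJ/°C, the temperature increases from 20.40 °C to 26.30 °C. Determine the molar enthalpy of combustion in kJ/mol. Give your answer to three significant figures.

ΔH = -5650 kJ/mol

ΔT = 26.30 − 20.40 = 5.90 °C
q_cal = C_cal × ΔT = 6.41 × 5.90 = 37.819 kJ
n = 2.29 / 342.3 = 0.006690 mol
q_rxn = −q_cal = -37.819 kJ
ΔH = -37.819 / 0.006690 = -5653 kJ/mol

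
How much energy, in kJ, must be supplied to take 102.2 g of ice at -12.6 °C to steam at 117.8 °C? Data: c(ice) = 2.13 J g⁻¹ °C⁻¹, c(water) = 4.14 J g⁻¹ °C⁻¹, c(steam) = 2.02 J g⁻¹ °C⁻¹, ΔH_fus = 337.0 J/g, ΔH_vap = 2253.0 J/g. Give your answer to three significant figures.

q1 (heat ice -12.6→0.0 °C): 102.2 × 2.13 × 12.6 = 2743 J
q2 (melt at 0 °C): 102.2 × 337.0 = 34441 J
q3 (heat water 0.0→100.0 °C): 102.2 × 4.14 × 100.0 = 42311 J
q4 (vaporize at 100 °C): 102.2 × 2253.0 = 230257 J
q5 (heat steam 100.0→117.8 °C): 102.2 × 2.02 × 17.8 = 3675 J
Total: 2743 + 34441 + 42311 + 230257 + 3675 = 313427 J = 313 kJ

q = 313 kJ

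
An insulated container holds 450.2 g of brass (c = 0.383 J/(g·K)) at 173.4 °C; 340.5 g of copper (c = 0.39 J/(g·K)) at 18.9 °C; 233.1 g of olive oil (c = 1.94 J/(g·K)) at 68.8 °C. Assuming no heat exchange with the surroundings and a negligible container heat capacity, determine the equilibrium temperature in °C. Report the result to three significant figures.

T_f = 83.9 °C

Σ mᵢcᵢ(T − Tᵢ) = 0  ⇒  T = Σ mᵢcᵢTᵢ / Σ mᵢcᵢ
Σ mᵢcᵢ = 450.2×0.383 + 340.5×0.39 + 233.1×1.94 = 757.4356
Σ mᵢcᵢTᵢ = 172.4266×173.4 + 132.795×18.9 + 452.214×68.8 = 63521
T = 63521 / 757.4356 = 83.86 °C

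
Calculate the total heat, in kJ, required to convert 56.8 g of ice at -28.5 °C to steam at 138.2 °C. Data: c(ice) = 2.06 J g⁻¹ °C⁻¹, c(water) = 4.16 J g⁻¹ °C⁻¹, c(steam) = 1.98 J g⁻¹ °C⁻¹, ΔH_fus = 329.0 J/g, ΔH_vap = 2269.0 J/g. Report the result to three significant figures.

q = 179 kJ

q1 (heat ice -28.5→0.0 °C): 56.8 × 2.06 × 28.5 = 3335 J
q2 (melt at 0 °C): 56.8 × 329.0 = 18687 J
q3 (heat water 0.0→100.0 °C): 56.8 × 4.16 × 100.0 = 23629 J
q4 (vaporize at 100 °C): 56.8 × 2269.0 = 128879 J
q5 (heat steam 100.0→138.2 °C): 56.8 × 1.98 × 38.2 = 4296 J
Total: 3335 + 18687 + 23629 + 128879 + 4296 = 178826 J = 179 kJ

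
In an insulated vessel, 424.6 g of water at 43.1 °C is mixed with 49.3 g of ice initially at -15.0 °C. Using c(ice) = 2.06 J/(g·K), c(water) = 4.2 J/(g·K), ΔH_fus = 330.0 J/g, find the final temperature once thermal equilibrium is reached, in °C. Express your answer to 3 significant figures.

T_f = 29.7 °C

Heat to bring ice to 0 °C and melt it: q₁ = 49.3×2.06×15.0 + 49.3×330.0 = 17792 J
Heat the water can supply cooling to 0 °C: 424.6×4.2×43.1 = 76861.1 J > q₁, so all ice melts.
Energy balance: 424.6×4.2×(43.1 − T) = 17792 + 49.3×4.2×(T − 0)
1783.32(43.1 − T) = 17792 + 207.06 T
76861.1 − 17792 = 1990.38 T
T = 59069.1 / 1990.38 = 29.68 °C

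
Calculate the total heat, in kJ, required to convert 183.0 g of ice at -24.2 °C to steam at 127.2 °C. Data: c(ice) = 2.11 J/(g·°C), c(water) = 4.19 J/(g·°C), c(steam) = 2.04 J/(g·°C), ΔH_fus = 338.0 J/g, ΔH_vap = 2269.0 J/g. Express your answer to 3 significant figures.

q = 573 kJ

q1 (heat ice -24.2→0.0 °C): 183.0 × 2.11 × 24.2 = 9344 J
q2 (melt at 0 °C): 183.0 × 338.0 = 61854 J
q3 (heat water 0.0→100.0 °C): 183.0 × 4.19 × 100.0 = 76677 J
q4 (vaporize at 100 °C): 183.0 × 2269.0 = 415227 J
q5 (heat steam 100.0→127.2 °C): 183.0 × 2.04 × 27.2 = 10154 J
Total: 9344 + 61854 + 76677 + 415227 + 10154 = 573256 J = 573 kJ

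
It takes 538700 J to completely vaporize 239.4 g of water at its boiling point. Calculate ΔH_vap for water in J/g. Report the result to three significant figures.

ΔH_vap = q / m = 538700 / 239.4 = 2250 J/g

ΔH_vap = 2250 J/g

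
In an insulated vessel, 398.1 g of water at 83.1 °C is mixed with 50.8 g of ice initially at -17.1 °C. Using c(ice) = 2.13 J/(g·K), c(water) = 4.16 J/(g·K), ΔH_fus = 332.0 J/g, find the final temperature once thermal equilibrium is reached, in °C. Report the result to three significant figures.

T_f = 63.7 °C

Heat to bring ice to 0 °C and melt it: q₁ = 50.8×2.13×17.1 + 50.8×332.0 = 18716 J
Heat the water can supply cooling to 0 °C: 398.1×4.16×83.1 = 137622 J > q₁, so all ice melts.
Energy balance: 398.1×4.16×(83.1 − T) = 18716 + 50.8×4.16×(T − 0)
1656.096(83.1 − T) = 18716 + 211.328 T
137622 − 18716 = 1867.424 T
T = 118906 / 1867.424 = 63.67 °C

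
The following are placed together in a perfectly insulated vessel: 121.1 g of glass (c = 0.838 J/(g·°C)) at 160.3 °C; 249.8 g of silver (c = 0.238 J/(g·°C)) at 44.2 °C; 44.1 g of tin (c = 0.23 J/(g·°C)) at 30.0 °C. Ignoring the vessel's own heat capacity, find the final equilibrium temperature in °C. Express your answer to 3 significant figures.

Σ mᵢcᵢ(T − Tᵢ) = 0  ⇒  T = Σ mᵢcᵢTᵢ / Σ mᵢcᵢ
Σ mᵢcᵢ = 121.1×0.838 + 249.8×0.238 + 44.1×0.23 = 171.0772
Σ mᵢcᵢTᵢ = 101.4818×160.3 + 59.4524×44.2 + 10.143×30.0 = 19200
T = 19200 / 171.0772 = 112.2 °C

T_f = 112 °C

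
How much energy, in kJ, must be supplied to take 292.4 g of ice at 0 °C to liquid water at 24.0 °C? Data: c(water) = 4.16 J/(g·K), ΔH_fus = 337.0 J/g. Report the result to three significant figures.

q = 128 kJ

q1 (melt at 0 °C): 292.4 × 337.0 = 98539 J
q2 (heat water 0.0→24.0 °C): 292.4 × 4.16 × 24.0 = 29193 J
Total: 98539 + 29193 = 127732 J = 128 kJ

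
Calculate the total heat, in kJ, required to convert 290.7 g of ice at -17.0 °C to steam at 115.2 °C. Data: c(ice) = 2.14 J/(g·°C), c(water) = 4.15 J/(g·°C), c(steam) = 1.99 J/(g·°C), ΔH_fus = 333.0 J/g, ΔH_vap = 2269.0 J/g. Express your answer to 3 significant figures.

q1 (heat ice -17.0→0.0 °C): 290.7 × 2.14 × 17.0 = 10576 J
q2 (melt at 0 °C): 290.7 × 333.0 = 96803 J
q3 (heat water 0.0→100.0 °C): 290.7 × 4.15 × 100.0 = 120641 J
q4 (vaporize at 100 °C): 290.7 × 2269.0 = 659598 J
q5 (heat steam 100.0→115.2 °C): 290.7 × 1.99 × 15.2 = 8793 J
Total: 10576 + 96803 + 120641 + 659598 + 8793 = 896411 J = 896 kJ

q = 896 kJ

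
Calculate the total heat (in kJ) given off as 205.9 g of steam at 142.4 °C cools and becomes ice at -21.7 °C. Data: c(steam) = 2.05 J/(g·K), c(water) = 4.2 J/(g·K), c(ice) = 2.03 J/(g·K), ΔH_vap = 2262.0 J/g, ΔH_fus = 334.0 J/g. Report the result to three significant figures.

q1 (cool steam 142.4→100 °C): 205.9 × 2.05 × 42.4 = 17897 J
q2 (condense at 100 °C): 205.9 × 2262.0 = 465746 J
q3 (cool water 100→0 °C): 205.9 × 4.2 × 100.0 = 86478 J
q4 (freeze at 0 °C): 205.9 × 334.0 = 68771 J
q5 (cool ice 0→-21.7 °C): 205.9 × 2.03 × 21.7 = 9070 J
Total: 17897 + 465746 + 86478 + 68771 + 9070 = 647962 J = 648 kJ

q = 648 kJ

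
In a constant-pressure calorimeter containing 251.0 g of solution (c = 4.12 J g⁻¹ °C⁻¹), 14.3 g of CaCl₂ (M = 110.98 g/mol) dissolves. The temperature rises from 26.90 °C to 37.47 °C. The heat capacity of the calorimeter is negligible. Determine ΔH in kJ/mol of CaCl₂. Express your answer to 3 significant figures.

ΔH = -84.8 kJ/mol

|ΔT| = |37.47 − 26.90| = 10.57 °C
|q_surr| = (251.0 × 4.12) × 10.57 = 1034.12 × 10.57 = 10930 J
n(CaCl₂) = 14.3 / 110.98 = 0.1289 mol
Temperature rose, so q_rxn = −|q_surr| = -10.93 kJ
ΔH = q_rxn / n = -84.79 kJ/mol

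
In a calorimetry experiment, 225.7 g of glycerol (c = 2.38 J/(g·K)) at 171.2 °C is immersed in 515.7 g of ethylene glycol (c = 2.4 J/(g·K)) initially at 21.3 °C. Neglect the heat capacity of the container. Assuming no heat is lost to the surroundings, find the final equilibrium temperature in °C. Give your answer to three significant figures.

Heat lost by glycerol = heat gained by ethylene glycol.
(225.7)(2.38)(171.2 − T) = (515.7)(2.4)(T − 21.3)
537.166 (171.2 − T) = 1237.68 (T − 21.3)
91963 − 537.166 T = 1237.68 T − 26363
118326 = 1774.846 T
T = 66.67 °C

T_f = 66.7 °C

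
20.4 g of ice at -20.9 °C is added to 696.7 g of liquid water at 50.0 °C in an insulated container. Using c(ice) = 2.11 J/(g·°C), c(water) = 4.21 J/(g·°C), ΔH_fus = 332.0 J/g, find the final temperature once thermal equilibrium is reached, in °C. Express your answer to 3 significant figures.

T_f = 46.0 °C

Heat to bring ice to 0 °C and melt it: q₁ = 20.4×2.11×20.9 + 20.4×332.0 = 7672.4 J
Heat the water can supply cooling to 0 °C: 696.7×4.21×50.0 = 146655 J > q₁, so all ice melts.
Energy balance: 696.7×4.21×(50.0 − T) = 7672.4 + 20.4×4.21×(T − 0)
2933.107(50.0 − T) = 7672.4 + 85.884 T
146655 − 7672.4 = 3018.991 T
T = 138982.6 / 3018.991 = 46.04 °C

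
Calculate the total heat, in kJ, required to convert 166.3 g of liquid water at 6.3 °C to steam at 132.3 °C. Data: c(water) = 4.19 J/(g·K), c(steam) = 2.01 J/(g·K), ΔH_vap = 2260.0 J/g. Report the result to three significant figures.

q1 (heat water 6.3→100.0 °C): 166.3 × 4.19 × 93.7 = 65290 J
q2 (vaporize at 100 °C): 166.3 × 2260.0 = 375838 J
q3 (heat steam 100.0→132.3 °C): 166.3 × 2.01 × 32.3 = 10797 J
Total: 65290 + 375838 + 10797 = 451925 J = 452 kJ

q = 452 kJ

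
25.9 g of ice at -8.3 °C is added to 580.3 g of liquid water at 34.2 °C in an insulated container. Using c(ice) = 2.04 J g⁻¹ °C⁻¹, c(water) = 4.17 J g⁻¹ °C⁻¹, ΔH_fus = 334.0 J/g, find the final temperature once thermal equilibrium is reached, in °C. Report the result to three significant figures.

Heat to bring ice to 0 °C and melt it: q₁ = 25.9×2.04×8.3 + 25.9×334.0 = 9089.1 J
Heat the water can supply cooling to 0 °C: 580.3×4.17×34.2 = 82758.9 J > q₁, so all ice melts.
Energy balance: 580.3×4.17×(34.2 − T) = 9089.1 + 25.9×4.17×(T − 0)
2419.851(34.2 − T) = 9089.1 + 108.003 T
82758.9 − 9089.1 = 2527.854 T
T = 73669.8 / 2527.854 = 29.14 °C

T_f = 29.1 °C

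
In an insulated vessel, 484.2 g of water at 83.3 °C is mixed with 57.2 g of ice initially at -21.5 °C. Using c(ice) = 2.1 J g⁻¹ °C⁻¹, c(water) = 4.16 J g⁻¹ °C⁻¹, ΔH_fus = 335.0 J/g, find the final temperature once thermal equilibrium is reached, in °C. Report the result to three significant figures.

T_f = 64.8 °C

Heat to bring ice to 0 °C and melt it: q₁ = 57.2×2.1×21.5 + 57.2×335.0 = 21745 J
Heat the water can supply cooling to 0 °C: 484.2×4.16×83.3 = 167789 J > q₁, so all ice melts.
Energy balance: 484.2×4.16×(83.3 − T) = 21745 + 57.2×4.16×(T − 0)
2014.272(83.3 − T) = 21745 + 237.952 T
167789 − 21745 = 2252.224 T
T = 146044 / 2252.224 = 64.84 °C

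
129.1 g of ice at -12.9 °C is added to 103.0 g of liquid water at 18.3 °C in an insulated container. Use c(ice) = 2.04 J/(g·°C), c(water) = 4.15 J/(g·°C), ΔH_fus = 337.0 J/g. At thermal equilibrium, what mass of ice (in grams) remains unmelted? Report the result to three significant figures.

m_ice remaining = 116 g

Heat to warm all ice to 0 °C: 129.1×2.04×12.9 = 3397.4 J
Heat released by water cooling to 0 °C: 103.0×4.15×18.3 = 7822.3 J
7822.3 J < 3397.4 + 129.1×337.0 = 46904.1 J, so not all ice melts; final T = 0 °C.
Heat left for melting: 7822.3 − 3397.4 = 4424.9 J
Mass melted = 4424.9 / 337.0 = 13.13 g
Ice remaining = 129.1 − 13.13 = 115.97 g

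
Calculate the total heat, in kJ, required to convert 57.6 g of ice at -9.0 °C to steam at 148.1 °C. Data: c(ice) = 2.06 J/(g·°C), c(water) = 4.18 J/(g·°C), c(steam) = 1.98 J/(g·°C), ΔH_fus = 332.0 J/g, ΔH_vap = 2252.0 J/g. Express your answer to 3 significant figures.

q = 179 kJ

q1 (heat ice -9.0→0.0 °C): 57.6 × 2.06 × 9.0 = 1068 J
q2 (melt at 0 °C): 57.6 × 332.0 = 19123 J
q3 (heat water 0.0→100.0 °C): 57.6 × 4.18 × 100.0 = 24077 J
q4 (vaporize at 100 °C): 57.6 × 2252.0 = 129715 J
q5 (heat steam 100.0→148.1 °C): 57.6 × 1.98 × 48.1 = 5486 J
Total: 1068 + 19123 + 24077 + 129715 + 5486 = 179469 J = 179 kJ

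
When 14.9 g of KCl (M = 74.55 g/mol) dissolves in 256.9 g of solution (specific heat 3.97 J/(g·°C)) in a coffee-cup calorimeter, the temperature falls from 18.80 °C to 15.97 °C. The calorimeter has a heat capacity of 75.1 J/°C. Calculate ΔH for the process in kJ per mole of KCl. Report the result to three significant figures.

|ΔT| = |15.97 − 18.80| = 2.83 °C
|q_surr| = (256.9 × 3.97 + 75.1) × 2.83 = 1094.993 × 2.83 = 3099 J
n(KCl) = 14.9 / 74.55 = 0.1999 mol
Temperature fell, so q_rxn = +|q_surr| = 3.099 kJ
ΔH = q_rxn / n = 15.50 kJ/mol

ΔH = 15.5 kJ/mol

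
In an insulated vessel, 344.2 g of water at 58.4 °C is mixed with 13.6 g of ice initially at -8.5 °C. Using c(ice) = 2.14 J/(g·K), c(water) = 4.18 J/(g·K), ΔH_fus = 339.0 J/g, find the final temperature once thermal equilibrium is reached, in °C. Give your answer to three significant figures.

T_f = 52.9 °C

Heat to bring ice to 0 °C and melt it: q₁ = 13.6×2.14×8.5 + 13.6×339.0 = 4857.8 J
Heat the water can supply cooling to 0 °C: 344.2×4.18×58.4 = 84023.4 J > q₁, so all ice melts.
Energy balance: 344.2×4.18×(58.4 − T) = 4857.8 + 13.6×4.18×(T − 0)
1438.756(58.4 − T) = 4857.8 + 56.848 T
84023.4 − 4857.8 = 1495.604 T
T = 79165.6 / 1495.604 = 52.93 °C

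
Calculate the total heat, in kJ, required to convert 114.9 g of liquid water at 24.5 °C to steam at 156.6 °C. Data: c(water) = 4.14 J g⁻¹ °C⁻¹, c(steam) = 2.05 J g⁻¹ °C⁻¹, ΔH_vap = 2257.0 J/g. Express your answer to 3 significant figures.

q = 309 kJ

q1 (heat water 24.5→100.0 °C): 114.9 × 4.14 × 75.5 = 35914 J
q2 (vaporize at 100 °C): 114.9 × 2257.0 = 259329 J
q3 (heat steam 100.0→156.6 °C): 114.9 × 2.05 × 56.6 = 13332 J
Total: 35914 + 259329 + 13332 = 308575 J = 309 kJ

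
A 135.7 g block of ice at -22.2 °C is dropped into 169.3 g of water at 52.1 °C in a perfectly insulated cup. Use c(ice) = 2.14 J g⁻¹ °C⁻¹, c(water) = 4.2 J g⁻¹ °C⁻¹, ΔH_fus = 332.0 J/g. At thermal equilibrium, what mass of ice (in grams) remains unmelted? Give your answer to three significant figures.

Heat to warm all ice to 0 °C: 135.7×2.14×22.2 = 6446.8 J
Heat released by water cooling to 0 °C: 169.3×4.2×52.1 = 37046 J
37046 J < 6446.8 + 135.7×332.0 = 51499.2 J, so not all ice melts; final T = 0 °C.
Heat left for melting: 37046 − 6446.8 = 30599.2 J
Mass melted = 30599.2 / 332.0 = 92.17 g
Ice remaining = 135.7 − 92.17 = 43.53 g

m_ice remaining = 43.5 g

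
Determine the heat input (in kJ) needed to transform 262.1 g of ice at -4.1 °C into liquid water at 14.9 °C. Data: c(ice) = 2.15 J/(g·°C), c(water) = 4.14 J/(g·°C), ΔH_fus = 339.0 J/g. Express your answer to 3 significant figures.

q = 107 kJ

q1 (heat ice -4.1→0.0 °C): 262.1 × 2.15 × 4.1 = 2310 J
q2 (melt at 0 °C): 262.1 × 339.0 = 88852 J
q3 (heat water 0.0→14.9 °C): 262.1 × 4.14 × 14.9 = 16168 J
Total: 2310 + 88852 + 16168 = 107330 J = 107 kJ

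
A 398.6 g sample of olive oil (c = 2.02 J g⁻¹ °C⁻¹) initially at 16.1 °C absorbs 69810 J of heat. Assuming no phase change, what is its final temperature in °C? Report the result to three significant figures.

ΔT = q / (m c) = 69810 / (398.6 × 2.02) = 86.70 °C
T_f = 16.1 + 86.70 = 102.80 °C

T_f = 103 °C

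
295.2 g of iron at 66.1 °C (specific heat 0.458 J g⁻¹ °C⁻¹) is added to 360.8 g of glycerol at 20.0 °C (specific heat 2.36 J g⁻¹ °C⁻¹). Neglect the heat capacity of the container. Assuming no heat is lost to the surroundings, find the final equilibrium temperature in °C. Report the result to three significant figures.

Heat lost by iron = heat gained by glycerol.
(295.2)(0.458)(66.1 − T) = (360.8)(2.36)(T − 20.0)
135.2016 (66.1 − T) = 851.488 (T − 20.0)
8936.8 − 135.2016 T = 851.488 T − 17030
25966.8 = 986.6896 T
T = 26.32 °C

T_f = 26.3 °C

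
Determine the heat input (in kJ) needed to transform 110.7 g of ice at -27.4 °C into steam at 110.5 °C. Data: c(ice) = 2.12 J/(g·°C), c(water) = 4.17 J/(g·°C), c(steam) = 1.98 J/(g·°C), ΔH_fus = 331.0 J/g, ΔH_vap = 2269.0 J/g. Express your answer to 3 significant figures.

q1 (heat ice -27.4→0.0 °C): 110.7 × 2.12 × 27.4 = 6430 J
q2 (melt at 0 °C): 110.7 × 331.0 = 36642 J
q3 (heat water 0.0→100.0 °C): 110.7 × 4.17 × 100.0 = 46162 J
q4 (vaporize at 100 °C): 110.7 × 2269.0 = 251178 J
q5 (heat steam 100.0→110.5 °C): 110.7 × 1.98 × 10.5 = 2301 J
Total: 6430 + 36642 + 46162 + 251178 + 2301 = 342713 J = 343 kJ

q = 343 kJ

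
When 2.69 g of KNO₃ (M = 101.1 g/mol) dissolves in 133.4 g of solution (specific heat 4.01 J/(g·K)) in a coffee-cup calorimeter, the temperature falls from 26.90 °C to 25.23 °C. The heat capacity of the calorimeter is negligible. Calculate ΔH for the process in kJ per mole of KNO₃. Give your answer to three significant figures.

ΔH = 33.6 kJ/mol

|ΔT| = |25.23 − 26.90| = 1.67 °C
|q_surr| = (133.4 × 4.01) × 1.67 = 534.934 × 1.67 = 893.3 J
n(KNO₃) = 2.69 / 101.1 = 0.02661 mol
Temperature fell, so q_rxn = +|q_surr| = 0.8933 kJ
ΔH = q_rxn / n = 33.57 kJ/mol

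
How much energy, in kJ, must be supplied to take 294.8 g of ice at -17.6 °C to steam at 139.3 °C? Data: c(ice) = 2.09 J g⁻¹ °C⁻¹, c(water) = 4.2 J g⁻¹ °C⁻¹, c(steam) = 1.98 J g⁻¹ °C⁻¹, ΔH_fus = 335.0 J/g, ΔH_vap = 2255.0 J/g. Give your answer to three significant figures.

q1 (heat ice -17.6→0.0 °C): 294.8 × 2.09 × 17.6 = 10844 J
q2 (melt at 0 °C): 294.8 × 335.0 = 98758 J
q3 (heat water 0.0→100.0 °C): 294.8 × 4.2 × 100.0 = 123816 J
q4 (vaporize at 100 °C): 294.8 × 2255.0 = 664774 J
q5 (heat steam 100.0→139.3 °C): 294.8 × 1.98 × 39.3 = 22940 J
Total: 10844 + 98758 + 123816 + 664774 + 22940 = 921132 J = 921 kJ

q = 921 kJ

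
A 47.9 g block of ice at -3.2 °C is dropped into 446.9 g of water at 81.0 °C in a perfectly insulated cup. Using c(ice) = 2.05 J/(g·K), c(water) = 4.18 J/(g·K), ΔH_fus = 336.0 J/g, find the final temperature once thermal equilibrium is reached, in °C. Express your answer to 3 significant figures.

T_f = 65.2 °C

Heat to bring ice to 0 °C and melt it: q₁ = 47.9×2.05×3.2 + 47.9×336.0 = 16409 J
Heat the water can supply cooling to 0 °C: 446.9×4.18×81.0 = 151311 J > q₁, so all ice melts.
Energy balance: 446.9×4.18×(81.0 − T) = 16409 + 47.9×4.18×(T − 0)
1868.042(81.0 − T) = 16409 + 200.222 T
151311 − 16409 = 2068.264 T
T = 134902 / 2068.264 = 65.22 °C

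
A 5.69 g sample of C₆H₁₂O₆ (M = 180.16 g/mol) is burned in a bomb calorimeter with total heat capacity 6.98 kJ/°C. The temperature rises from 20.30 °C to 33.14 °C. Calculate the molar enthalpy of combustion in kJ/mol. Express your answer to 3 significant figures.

ΔT = 33.14 − 20.30 = 12.84 °C
q_cal = C_cal × ΔT = 6.98 × 12.84 = 89.6232 kJ
n = 5.69 / 180.16 = 0.03158 mol
q_rxn = −q_cal = -89.6232 kJ
ΔH = -89.6232 / 0.03158 = -2838 kJ/mol

ΔH = -2840 kJ/mol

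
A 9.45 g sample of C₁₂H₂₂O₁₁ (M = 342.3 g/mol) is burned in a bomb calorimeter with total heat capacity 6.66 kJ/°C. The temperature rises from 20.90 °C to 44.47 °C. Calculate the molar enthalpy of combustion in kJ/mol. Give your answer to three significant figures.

ΔT = 44.47 − 20.90 = 23.57 °C
q_cal = C_cal × ΔT = 6.66 × 23.57 = 156.9762 kJ
n = 9.45 / 342.3 = 0.02761 mol
q_rxn = −q_cal = -156.9762 kJ
ΔH = -156.9762 / 0.02761 = -5685 kJ/mol

ΔH = -5690 kJ/mol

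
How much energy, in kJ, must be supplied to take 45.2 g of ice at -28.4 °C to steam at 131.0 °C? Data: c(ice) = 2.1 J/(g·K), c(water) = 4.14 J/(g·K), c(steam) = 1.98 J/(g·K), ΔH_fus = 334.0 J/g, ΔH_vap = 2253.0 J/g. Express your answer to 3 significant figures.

q1 (heat ice -28.4→0.0 °C): 45.2 × 2.1 × 28.4 = 2696 J
q2 (melt at 0 °C): 45.2 × 334.0 = 15097 J
q3 (heat water 0.0→100.0 °C): 45.2 × 4.14 × 100.0 = 18713 J
q4 (vaporize at 100 °C): 45.2 × 2253.0 = 101836 J
q5 (heat steam 100.0→131.0 °C): 45.2 × 1.98 × 31.0 = 2774 J
Total: 2696 + 15097 + 18713 + 101836 + 2774 = 141116 J = 141 kJ

q = 141 kJ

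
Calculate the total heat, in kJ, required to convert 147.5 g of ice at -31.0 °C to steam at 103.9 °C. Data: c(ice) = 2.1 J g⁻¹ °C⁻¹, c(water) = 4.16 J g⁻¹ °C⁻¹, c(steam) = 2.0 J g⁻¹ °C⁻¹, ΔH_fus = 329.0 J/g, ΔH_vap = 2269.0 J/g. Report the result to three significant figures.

q = 455 kJ

q1 (heat ice -31.0→0.0 °C): 147.5 × 2.1 × 31.0 = 9602 J
q2 (melt at 0 °C): 147.5 × 329.0 = 48528 J
q3 (heat water 0.0→100.0 °C): 147.5 × 4.16 × 100.0 = 61360 J
q4 (vaporize at 100 °C): 147.5 × 2269.0 = 334678 J
q5 (heat steam 100.0→103.9 °C): 147.5 × 2.0 × 3.9 = 1151 J
Total: 9602 + 48528 + 61360 + 334678 + 1151 = 455319 J = 455 kJ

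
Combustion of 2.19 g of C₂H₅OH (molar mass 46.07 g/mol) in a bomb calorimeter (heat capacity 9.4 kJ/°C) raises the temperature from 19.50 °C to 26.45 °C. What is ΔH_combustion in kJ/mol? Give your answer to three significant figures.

ΔT = 26.45 − 19.50 = 6.95 °C
q_cal = C_cal × ΔT = 9.4 × 6.95 = 65.33 kJ
n = 2.19 / 46.07 = 0.04754 mol
q_rxn = −q_cal = -65.33 kJ
ΔH = -65.33 / 0.04754 = -1374 kJ/mol

ΔH = -1370 kJ/mol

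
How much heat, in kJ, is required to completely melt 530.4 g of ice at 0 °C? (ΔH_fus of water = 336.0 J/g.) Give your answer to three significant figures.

q = m × ΔH_fus = 530.4 × 336.0 = 178200 J = 178 kJ

q = 178 kJ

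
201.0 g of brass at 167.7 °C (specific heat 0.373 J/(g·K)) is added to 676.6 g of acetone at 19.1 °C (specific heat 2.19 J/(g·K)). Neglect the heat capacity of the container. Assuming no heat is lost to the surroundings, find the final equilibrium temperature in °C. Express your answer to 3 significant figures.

Heat lost by brass = heat gained by acetone.
(201.0)(0.373)(167.7 − T) = (676.6)(2.19)(T − 19.1)
74.973 (167.7 − T) = 1481.754 (T − 19.1)
12573 − 74.973 T = 1481.754 T − 28302
40875 = 1556.727 T
T = 26.26 °C

T_f = 26.3 °C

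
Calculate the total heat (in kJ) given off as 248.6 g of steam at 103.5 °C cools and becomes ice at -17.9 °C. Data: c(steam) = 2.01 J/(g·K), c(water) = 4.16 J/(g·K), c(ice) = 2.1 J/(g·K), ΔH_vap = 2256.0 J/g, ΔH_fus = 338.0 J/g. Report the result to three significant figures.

q1 (cool steam 103.5→100 °C): 248.6 × 2.01 × 3.5 = 1749 J
q2 (condense at 100 °C): 248.6 × 2256.0 = 560842 J
q3 (cool water 100→0 °C): 248.6 × 4.16 × 100.0 = 103418 J
q4 (freeze at 0 °C): 248.6 × 338.0 = 84027 J
q5 (cool ice 0→-17.9 °C): 248.6 × 2.1 × 17.9 = 9345 J
Total: 1749 + 560842 + 103418 + 84027 + 9345 = 759381 J = 759 kJ

q = 759 kJ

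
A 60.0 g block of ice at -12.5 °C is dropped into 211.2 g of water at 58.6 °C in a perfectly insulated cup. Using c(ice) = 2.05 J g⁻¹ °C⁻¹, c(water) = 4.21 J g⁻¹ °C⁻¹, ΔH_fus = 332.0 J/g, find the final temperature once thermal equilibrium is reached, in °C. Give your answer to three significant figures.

Heat to bring ice to 0 °C and melt it: q₁ = 60.0×2.05×12.5 + 60.0×332.0 = 21458 J
Heat the water can supply cooling to 0 °C: 211.2×4.21×58.6 = 52104.3 J > q₁, so all ice melts.
Energy balance: 211.2×4.21×(58.6 − T) = 21458 + 60.0×4.21×(T − 0)
889.152(58.6 − T) = 21458 + 252.6 T
52104.3 − 21458 = 1141.752 T
T = 30646.3 / 1141.752 = 26.84 °C

T_f = 26.8 °C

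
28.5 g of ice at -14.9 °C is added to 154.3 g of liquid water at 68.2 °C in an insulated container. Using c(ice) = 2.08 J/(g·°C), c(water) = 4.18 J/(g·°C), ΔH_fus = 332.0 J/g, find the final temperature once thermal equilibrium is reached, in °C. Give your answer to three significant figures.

T_f = 44.0 °C

Heat to bring ice to 0 °C and melt it: q₁ = 28.5×2.08×14.9 + 28.5×332.0 = 10345 J
Heat the water can supply cooling to 0 °C: 154.3×4.18×68.2 = 43987.2 J > q₁, so all ice melts.
Energy balance: 154.3×4.18×(68.2 − T) = 10345 + 28.5×4.18×(T − 0)
644.974(68.2 − T) = 10345 + 119.13 T
43987.2 − 10345 = 764.104 T
T = 33642.2 / 764.104 = 44.03 °C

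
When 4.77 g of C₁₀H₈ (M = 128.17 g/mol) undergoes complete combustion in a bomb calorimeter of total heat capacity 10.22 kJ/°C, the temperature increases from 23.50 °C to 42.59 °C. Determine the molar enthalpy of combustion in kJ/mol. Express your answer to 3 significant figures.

ΔT = 42.59 − 23.50 = 19.09 °C
q_cal = C_cal × ΔT = 10.22 × 19.09 = 195.0998 kJ
n = 4.77 / 128.17 = 0.03722 mol
q_rxn = −q_cal = -195.0998 kJ
ΔH = -195.0998 / 0.03722 = -5242 kJ/mol

ΔH = -5240 kJ/mol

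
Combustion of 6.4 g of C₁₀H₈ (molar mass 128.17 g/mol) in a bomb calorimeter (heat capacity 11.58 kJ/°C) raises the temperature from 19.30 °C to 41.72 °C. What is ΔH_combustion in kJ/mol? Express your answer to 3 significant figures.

ΔT = 41.72 − 19.30 = 22.42 °C
q_cal = C_cal × ΔT = 11.58 × 22.42 = 259.6236 kJ
n = 6.4 / 128.17 = 0.04993 mol
q_rxn = −q_cal = -259.6236 kJ
ΔH = -259.6236 / 0.04993 = -5200 kJ/mol

ΔH = -5200 kJ/mol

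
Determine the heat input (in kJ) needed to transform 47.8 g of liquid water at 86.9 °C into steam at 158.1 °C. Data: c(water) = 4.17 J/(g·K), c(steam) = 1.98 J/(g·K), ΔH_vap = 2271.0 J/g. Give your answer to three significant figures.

q = 117 kJ

q1 (heat water 86.9→100.0 °C): 47.8 × 4.17 × 13.1 = 2611 J
q2 (vaporize at 100 °C): 47.8 × 2271.0 = 108554 J
q3 (heat steam 100.0→158.1 °C): 47.8 × 1.98 × 58.1 = 5499 J
Total: 2611 + 108554 + 5499 = 116664 J = 117 kJ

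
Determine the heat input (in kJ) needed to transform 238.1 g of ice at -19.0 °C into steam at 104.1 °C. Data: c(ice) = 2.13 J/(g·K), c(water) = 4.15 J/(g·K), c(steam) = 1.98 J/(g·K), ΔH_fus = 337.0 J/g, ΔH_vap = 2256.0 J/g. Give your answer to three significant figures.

q = 728 kJ

q1 (heat ice -19.0→0.0 °C): 238.1 × 2.13 × 19.0 = 9636 J
q2 (melt at 0 °C): 238.1 × 337.0 = 80240 J
q3 (heat water 0.0→100.0 °C): 238.1 × 4.15 × 100.0 = 98812 J
q4 (vaporize at 100 °C): 238.1 × 2256.0 = 537154 J
q5 (heat steam 100.0→104.1 °C): 238.1 × 1.98 × 4.1 = 1933 J
Total: 9636 + 80240 + 98812 + 537154 + 1933 = 727775 J = 728 kJ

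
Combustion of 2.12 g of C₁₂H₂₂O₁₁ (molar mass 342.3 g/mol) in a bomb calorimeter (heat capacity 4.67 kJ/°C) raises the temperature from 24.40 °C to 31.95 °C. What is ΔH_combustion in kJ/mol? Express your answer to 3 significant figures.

ΔT = 31.95 − 24.40 = 7.55 °C
q_cal = C_cal × ΔT = 4.67 × 7.55 = 35.2585 kJ
n = 2.12 / 342.3 = 0.006193 mol
q_rxn = −q_cal = -35.2585 kJ
ΔH = -35.2585 / 0.006193 = -5693 kJ/mol

ΔH = -5690 kJ/mol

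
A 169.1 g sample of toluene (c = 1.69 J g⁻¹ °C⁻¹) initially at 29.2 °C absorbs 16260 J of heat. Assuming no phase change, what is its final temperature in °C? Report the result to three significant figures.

ΔT = q / (m c) = 16260 / (169.1 × 1.69) = 56.90 °C
T_f = 29.2 + 56.90 = 86.10 °C

T_f = 86.1 °C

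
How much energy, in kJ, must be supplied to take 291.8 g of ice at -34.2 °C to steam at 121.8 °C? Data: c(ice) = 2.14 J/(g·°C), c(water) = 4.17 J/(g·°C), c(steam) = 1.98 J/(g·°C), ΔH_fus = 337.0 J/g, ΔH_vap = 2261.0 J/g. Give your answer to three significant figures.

q1 (heat ice -34.2→0.0 °C): 291.8 × 2.14 × 34.2 = 21356 J
q2 (melt at 0 °C): 291.8 × 337.0 = 98337 J
q3 (heat water 0.0→100.0 °C): 291.8 × 4.17 × 100.0 = 121681 J
q4 (vaporize at 100 °C): 291.8 × 2261.0 = 659760 J
q5 (heat steam 100.0→121.8 °C): 291.8 × 1.98 × 21.8 = 12595 J
Total: 21356 + 98337 + 121681 + 659760 + 12595 = 913729 J = 914 kJ

q = 914 kJ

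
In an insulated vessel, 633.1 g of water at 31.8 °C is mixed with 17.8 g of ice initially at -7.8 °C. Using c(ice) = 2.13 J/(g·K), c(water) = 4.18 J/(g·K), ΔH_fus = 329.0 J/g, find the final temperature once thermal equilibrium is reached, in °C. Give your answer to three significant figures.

Heat to bring ice to 0 °C and melt it: q₁ = 17.8×2.13×7.8 + 17.8×329.0 = 6151.9 J
Heat the water can supply cooling to 0 °C: 633.1×4.18×31.8 = 84154.2 J > q₁, so all ice melts.
Energy balance: 633.1×4.18×(31.8 − T) = 6151.9 + 17.8×4.18×(T − 0)
2646.358(31.8 − T) = 6151.9 + 74.404 T
84154.2 − 6151.9 = 2720.762 T
T = 78002.3 / 2720.762 = 28.67 °C

T_f = 28.7 °C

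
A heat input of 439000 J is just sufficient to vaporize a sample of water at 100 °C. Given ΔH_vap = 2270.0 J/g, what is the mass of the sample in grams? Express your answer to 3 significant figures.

m = 193 g

m = q / ΔH_vap = 439000 J / 2270.0 J/g = 193 g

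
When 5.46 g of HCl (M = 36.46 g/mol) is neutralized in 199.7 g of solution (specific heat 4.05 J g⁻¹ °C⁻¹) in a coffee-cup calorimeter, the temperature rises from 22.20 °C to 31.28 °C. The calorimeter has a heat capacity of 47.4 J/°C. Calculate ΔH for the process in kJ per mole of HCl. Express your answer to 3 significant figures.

|ΔT| = |31.28 − 22.20| = 9.08 °C
|q_surr| = (199.7 × 4.05 + 47.4) × 9.08 = 856.185 × 9.08 = 7774 J
n(HCl) = 5.46 / 36.46 = 0.1498 mol
Temperature rose, so q_rxn = −|q_surr| = -7.774 kJ
ΔH = q_rxn / n = -51.90 kJ/mol

ΔH = -51.9 kJ/mol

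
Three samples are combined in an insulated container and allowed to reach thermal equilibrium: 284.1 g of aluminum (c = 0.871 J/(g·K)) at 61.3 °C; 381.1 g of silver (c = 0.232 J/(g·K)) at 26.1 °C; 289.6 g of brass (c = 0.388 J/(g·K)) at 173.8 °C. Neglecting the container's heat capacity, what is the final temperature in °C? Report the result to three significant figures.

Σ mᵢcᵢ(T − Tᵢ) = 0  ⇒  T = Σ mᵢcᵢTᵢ / Σ mᵢcᵢ
Σ mᵢcᵢ = 284.1×0.871 + 381.1×0.232 + 289.6×0.388 = 448.2311
Σ mᵢcᵢTᵢ = 247.4511×61.3 + 88.4152×26.1 + 112.3648×173.8 = 37005
T = 37005 / 448.2311 = 82.56 °C

T_f = 82.6 °C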